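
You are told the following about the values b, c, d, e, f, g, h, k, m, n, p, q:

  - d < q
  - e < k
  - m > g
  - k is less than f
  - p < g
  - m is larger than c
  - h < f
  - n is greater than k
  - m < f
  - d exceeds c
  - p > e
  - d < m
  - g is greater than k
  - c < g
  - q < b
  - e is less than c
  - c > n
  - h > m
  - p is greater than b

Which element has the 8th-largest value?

Piecing the relations together gives one ordering: e < k < n < c < d < q < b < p < g < m < h < f.
The 8th largest is d.

d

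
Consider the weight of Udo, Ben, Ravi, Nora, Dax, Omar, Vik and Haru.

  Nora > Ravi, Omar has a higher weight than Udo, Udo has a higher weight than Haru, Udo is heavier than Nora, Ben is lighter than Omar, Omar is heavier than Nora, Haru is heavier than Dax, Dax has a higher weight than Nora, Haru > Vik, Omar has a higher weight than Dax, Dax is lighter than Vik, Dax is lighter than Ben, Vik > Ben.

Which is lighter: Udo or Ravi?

Ravi < Nora and Nora < Dax give Ravi < Dax.
Then Dax < Ben extends the chain to Ben.
Then Ben < Vik extends the chain to Vik.
Then Vik < Haru extends the chain to Haru.
Then Haru < Udo extends the chain to Udo.
So Ravi < Udo; Ravi is the lighter of the two.

Ravi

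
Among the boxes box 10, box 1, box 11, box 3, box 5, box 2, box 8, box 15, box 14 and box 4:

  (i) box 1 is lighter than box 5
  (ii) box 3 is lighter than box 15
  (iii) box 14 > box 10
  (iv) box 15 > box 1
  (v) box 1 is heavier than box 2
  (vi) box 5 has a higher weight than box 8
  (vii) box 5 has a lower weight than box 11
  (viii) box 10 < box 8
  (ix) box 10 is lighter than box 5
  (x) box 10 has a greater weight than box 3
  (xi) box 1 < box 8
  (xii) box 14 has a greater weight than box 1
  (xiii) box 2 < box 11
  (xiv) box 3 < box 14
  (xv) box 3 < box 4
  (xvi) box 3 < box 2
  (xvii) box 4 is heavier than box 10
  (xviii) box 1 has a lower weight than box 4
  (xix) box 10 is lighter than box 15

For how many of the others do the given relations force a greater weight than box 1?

Directly above box 1: box 14, box 8, box 5, box 4, box 15.
One step further: box 11 (6 so far).
No other element is forced above box 1 by the given relations, so the count is 6.

6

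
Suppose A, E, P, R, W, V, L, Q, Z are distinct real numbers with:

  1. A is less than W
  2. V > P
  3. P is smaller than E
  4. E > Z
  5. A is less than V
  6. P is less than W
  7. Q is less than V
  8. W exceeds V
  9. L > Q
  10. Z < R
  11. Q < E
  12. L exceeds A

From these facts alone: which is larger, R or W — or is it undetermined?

Following every chain through R: below R we get Z.
W is not reached, and no chain runs the other way from W to R.
So the given relations leave the order of R and W undetermined.

undetermined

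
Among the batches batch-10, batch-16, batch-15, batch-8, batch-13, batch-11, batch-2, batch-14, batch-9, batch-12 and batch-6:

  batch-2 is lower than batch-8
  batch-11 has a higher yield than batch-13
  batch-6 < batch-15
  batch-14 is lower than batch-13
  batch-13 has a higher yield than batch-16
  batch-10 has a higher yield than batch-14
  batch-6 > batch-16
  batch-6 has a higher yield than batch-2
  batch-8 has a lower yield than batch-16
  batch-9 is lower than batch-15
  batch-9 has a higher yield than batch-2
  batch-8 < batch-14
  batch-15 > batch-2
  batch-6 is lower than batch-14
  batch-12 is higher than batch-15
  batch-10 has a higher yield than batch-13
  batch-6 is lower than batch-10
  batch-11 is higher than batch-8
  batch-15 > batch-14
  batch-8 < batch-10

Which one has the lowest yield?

batch-2

Chaining upward from batch-2: directly above it, batch-8, batch-6, batch-9, batch-15; then batch-16, batch-14, batch-12, batch-10, batch-11; then batch-13.
That covers every other element, and nothing is given below batch-2, so batch-2 is the lowest yield.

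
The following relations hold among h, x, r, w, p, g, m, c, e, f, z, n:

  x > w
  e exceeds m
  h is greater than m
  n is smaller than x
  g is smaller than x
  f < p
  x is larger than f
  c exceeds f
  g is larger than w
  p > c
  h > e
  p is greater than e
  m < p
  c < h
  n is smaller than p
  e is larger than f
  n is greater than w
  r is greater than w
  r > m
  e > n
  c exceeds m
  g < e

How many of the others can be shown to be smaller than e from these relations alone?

5

From e the given relations immediately reach m, g, f, n.
From those, w — 5 in total.
Nothing else is reachable below e; 5 in all.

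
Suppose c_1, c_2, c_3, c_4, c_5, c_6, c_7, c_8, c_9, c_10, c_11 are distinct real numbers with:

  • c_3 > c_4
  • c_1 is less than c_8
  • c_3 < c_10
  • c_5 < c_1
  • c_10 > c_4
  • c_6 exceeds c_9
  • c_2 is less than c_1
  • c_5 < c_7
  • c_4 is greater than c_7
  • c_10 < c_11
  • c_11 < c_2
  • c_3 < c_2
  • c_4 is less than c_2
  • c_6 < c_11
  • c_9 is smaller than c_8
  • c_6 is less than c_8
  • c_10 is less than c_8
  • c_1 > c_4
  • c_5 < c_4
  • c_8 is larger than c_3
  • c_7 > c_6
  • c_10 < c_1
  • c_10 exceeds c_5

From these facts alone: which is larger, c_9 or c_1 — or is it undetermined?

c_1

The relevant relations are c_9 < c_6; c_6 < c_7; c_7 < c_4; c_4 < c_10; c_10 < c_11; c_11 < c_2; c_2 < c_1.
Chaining these gives c_9 < c_6 < c_7 < c_4 < c_10 < c_11 < c_2 < c_1.
So c_1 is larger.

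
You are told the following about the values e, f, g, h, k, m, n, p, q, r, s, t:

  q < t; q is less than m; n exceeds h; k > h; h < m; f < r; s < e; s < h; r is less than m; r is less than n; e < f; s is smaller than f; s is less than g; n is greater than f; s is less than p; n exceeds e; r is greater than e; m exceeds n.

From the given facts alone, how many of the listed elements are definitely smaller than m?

7

The elements the relations force below m are s, e, f, h, r, n, q — no chain reaches any other.
That is 7.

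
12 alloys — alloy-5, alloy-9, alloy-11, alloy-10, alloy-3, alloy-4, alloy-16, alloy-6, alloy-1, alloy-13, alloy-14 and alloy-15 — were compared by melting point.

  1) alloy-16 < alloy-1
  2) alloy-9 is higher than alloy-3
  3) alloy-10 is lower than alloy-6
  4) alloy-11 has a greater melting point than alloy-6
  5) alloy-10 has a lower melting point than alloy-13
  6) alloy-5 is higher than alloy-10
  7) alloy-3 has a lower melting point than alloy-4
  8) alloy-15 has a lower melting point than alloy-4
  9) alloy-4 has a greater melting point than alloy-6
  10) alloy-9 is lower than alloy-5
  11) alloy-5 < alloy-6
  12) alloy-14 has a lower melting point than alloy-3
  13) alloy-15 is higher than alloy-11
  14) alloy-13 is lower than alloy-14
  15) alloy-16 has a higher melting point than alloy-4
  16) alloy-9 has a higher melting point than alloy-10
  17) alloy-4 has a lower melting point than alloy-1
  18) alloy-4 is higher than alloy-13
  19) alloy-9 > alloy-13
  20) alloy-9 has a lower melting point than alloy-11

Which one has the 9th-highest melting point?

alloy-3

Piecing the relations together gives one ordering: alloy-10 < alloy-13 < alloy-14 < alloy-3 < alloy-9 < alloy-5 < alloy-6 < alloy-11 < alloy-15 < alloy-4 < alloy-16 < alloy-1.
Counting 9 from the largest end gives alloy-3.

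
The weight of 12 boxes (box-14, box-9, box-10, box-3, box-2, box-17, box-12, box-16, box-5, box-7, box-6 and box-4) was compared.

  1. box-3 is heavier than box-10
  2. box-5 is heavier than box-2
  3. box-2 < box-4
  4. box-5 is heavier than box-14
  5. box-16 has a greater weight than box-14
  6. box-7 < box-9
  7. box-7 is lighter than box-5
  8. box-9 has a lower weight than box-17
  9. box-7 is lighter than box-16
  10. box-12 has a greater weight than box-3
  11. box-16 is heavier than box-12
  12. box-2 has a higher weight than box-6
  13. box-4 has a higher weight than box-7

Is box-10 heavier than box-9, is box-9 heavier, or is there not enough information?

Following every chain through box-10: above box-10 we get box-3, box-12, box-16.
box-9 is not reached, and no chain runs the other way from box-9 to box-10.
So the given relations leave the order of box-10 and box-9 undetermined.

undetermined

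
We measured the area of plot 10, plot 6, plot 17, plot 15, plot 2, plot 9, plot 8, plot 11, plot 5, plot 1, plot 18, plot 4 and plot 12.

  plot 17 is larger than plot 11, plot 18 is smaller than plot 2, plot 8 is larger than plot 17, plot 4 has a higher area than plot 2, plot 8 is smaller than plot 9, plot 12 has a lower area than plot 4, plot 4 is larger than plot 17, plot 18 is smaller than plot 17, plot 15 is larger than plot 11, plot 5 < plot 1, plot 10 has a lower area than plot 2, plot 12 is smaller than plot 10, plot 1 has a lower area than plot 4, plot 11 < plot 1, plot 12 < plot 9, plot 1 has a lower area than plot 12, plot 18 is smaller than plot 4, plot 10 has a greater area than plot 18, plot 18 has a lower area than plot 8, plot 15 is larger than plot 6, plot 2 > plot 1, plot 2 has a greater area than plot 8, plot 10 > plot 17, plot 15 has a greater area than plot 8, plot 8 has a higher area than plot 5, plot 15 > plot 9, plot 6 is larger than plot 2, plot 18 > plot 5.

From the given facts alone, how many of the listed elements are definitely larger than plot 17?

From plot 17 the given relations immediately reach plot 8, plot 10, plot 4.
From those, plot 9, plot 2, plot 15 — 6 in total.
From those, plot 6 — 7 in total.
Nothing else is reachable above plot 17; 7 in all.

7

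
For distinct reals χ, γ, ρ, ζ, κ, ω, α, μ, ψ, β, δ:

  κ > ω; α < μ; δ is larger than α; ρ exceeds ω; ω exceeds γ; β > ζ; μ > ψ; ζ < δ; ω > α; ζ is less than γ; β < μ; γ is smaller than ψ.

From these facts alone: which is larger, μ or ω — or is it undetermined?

Following every chain through ω: above ω we get ρ, κ; below ω we get ζ, α, γ.
μ is not reached, and no chain runs the other way from μ to ω.
So the given relations leave the order of ω and μ undetermined.

undetermined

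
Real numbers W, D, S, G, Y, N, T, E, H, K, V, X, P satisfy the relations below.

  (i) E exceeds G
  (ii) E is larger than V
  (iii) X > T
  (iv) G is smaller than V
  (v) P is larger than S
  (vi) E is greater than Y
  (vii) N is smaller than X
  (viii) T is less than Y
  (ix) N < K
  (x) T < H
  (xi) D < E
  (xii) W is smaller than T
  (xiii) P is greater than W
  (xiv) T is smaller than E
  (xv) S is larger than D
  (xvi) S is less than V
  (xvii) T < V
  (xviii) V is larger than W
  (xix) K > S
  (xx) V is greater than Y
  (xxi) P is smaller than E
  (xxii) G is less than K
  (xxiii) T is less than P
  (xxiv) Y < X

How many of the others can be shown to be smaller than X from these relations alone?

The elements the relations force below X are N, W, T, Y — no chain reaches any other.
That is 4.

4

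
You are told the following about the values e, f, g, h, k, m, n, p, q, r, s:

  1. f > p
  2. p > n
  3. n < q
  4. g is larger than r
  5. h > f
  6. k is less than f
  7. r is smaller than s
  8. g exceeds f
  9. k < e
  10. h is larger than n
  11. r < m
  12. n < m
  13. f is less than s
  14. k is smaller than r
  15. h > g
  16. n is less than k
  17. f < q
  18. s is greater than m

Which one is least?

n

k is not least since n < k; p is not least since n < p; r is not least since k < r; f is not least since p < f; g is not least since f < g; m is not least since n < m; e is not least since k < e; q is not least since f < q; h is not least since f < h; s is not least since f < s.
Only n has nothing below it, so n is the least.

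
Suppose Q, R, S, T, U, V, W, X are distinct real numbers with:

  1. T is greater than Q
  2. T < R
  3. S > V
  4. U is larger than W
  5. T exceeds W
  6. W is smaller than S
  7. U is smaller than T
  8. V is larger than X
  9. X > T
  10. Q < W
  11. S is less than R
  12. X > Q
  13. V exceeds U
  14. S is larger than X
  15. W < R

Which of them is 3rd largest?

V

Piecing the relations together gives one ordering: Q < W < U < T < X < V < S < R.
The 3rd largest is V.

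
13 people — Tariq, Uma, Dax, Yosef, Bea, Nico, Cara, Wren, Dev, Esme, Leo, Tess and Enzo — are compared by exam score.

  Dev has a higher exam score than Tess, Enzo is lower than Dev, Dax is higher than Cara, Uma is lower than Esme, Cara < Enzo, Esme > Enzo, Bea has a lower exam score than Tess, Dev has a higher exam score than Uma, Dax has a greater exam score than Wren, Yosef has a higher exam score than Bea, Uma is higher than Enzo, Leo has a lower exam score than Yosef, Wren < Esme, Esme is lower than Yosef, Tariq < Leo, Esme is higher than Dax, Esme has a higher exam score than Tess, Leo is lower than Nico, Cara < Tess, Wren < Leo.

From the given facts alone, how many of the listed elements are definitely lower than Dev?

From Dev the given relations immediately reach Enzo, Tess, Uma.
From those, Cara, Bea — 5 in total.
Nothing else is reachable below Dev; 5 in all.

5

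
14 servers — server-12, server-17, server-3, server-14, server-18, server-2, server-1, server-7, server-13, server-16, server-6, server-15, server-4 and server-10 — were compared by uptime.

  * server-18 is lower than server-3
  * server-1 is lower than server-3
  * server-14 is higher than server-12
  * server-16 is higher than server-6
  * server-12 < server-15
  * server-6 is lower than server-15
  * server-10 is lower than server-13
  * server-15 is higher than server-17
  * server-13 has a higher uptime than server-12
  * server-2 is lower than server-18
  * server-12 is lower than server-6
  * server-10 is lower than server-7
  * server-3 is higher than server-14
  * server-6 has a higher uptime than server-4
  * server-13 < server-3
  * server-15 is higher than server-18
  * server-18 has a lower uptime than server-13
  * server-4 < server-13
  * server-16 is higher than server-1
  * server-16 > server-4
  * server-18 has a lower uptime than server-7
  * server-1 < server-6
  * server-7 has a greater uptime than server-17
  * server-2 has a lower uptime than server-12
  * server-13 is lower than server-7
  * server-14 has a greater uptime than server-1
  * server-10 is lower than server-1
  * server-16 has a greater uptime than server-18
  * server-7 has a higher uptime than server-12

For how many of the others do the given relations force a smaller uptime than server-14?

From server-14 the given relations immediately reach server-12, server-1.
From those, server-2, server-10 — 4 in total.
Nothing else is reachable below server-14; 4 in all.

4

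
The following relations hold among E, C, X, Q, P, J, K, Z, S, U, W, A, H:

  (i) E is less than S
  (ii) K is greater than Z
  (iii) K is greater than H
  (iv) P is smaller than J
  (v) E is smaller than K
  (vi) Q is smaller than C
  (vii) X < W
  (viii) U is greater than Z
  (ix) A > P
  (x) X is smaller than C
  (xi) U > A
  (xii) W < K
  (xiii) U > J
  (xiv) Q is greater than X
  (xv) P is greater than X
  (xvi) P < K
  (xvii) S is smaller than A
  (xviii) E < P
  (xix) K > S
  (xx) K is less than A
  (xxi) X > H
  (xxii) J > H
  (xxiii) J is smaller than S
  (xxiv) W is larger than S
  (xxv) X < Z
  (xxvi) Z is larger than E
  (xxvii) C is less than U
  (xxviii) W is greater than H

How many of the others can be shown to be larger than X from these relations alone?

From X the given relations immediately reach P, Z, Q, W, C.
From those, J, K, A, U — 9 in total.
From those, S — 10 in total.
No other element is forced above X by the given relations, so the count is 10.

10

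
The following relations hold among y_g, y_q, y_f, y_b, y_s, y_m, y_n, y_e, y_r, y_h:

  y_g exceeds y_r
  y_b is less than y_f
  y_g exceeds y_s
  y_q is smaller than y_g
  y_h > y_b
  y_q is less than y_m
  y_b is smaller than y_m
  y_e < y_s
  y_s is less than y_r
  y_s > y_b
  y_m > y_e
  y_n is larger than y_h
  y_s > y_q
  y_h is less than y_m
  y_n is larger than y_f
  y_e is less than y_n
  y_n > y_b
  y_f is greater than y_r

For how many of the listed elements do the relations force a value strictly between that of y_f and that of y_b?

The relations place y_b below y_f. An element lies strictly between them when it is forced above y_b and also forced below y_f.
Above y_b: {y_h, y_s, y_r, y_n, y_g, y_m}. Below y_f: {y_e, y_q, y_s, y_r}.
Intersection: {y_s, y_r} — 2.

2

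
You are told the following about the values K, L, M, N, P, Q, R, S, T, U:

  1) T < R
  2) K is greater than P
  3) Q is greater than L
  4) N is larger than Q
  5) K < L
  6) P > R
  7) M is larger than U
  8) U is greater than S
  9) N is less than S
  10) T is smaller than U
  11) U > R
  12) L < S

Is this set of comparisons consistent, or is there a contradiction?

consistent

The single ordering T < R < P < K < L < Q < N < S < U < M satisfies every listed relation, so no contradiction arises.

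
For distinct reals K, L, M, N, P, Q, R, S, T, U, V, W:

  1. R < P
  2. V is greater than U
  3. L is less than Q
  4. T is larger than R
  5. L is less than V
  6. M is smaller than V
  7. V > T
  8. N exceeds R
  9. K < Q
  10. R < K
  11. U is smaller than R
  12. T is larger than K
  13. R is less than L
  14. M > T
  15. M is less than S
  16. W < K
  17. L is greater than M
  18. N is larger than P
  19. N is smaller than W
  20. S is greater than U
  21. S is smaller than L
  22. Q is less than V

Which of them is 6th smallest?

K

The consecutive relations fix a unique order: U < R < P < N < W < K < T < M < S < L < Q < V.
Counting 6 from the smallest end gives K.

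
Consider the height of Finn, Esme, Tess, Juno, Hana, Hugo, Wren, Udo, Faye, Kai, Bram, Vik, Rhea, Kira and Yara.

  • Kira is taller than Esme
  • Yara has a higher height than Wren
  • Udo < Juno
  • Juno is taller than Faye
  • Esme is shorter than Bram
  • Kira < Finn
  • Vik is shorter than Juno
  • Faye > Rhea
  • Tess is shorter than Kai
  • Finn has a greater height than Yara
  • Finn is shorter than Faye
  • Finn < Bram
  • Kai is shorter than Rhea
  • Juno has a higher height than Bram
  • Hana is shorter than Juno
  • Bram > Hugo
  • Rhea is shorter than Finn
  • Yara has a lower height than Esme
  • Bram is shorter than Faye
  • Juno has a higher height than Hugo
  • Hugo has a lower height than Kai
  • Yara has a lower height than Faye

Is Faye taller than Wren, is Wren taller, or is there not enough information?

Link the given pairs in sequence: Wren < Yara; Yara < Esme; Esme < Kira; Kira < Finn; Finn < Bram; Bram < Faye.
Chaining these gives Wren < Yara < Esme < Kira < Finn < Bram < Faye.
So Faye is taller.

Faye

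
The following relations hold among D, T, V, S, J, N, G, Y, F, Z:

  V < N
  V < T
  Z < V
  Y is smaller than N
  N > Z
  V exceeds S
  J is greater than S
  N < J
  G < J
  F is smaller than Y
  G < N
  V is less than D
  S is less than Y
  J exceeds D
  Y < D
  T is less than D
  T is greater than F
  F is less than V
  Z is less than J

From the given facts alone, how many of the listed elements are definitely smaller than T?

4

Directly below T: F, V.
One step further: S, Z (4 so far).
Nothing else is reachable below T; 4 in all.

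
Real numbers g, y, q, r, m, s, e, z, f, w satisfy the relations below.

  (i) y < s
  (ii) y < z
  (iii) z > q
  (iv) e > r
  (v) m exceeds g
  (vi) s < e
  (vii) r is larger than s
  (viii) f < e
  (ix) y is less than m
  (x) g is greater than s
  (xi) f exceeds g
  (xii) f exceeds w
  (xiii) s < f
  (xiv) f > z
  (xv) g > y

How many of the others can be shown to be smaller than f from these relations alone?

Directly below f: z, w, s, g.
One step further: q, y (6 so far).
Nothing else is reachable below f; 6 in all.

6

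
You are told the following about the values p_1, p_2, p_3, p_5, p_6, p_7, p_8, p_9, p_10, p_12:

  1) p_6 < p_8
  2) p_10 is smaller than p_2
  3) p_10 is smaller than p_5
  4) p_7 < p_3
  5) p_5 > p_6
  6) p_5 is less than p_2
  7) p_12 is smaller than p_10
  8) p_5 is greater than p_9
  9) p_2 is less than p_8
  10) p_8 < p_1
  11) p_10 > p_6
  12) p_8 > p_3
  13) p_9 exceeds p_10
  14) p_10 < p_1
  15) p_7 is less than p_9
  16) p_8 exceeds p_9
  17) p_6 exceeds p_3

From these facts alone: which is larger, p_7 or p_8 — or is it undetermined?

p_8

p_7 < p_3 < p_6 < p_10 < p_9 < p_5 < p_2 < p_8, by transitivity through p_3, p_6, p_10, p_9, p_5, p_2.
So p_8 is larger.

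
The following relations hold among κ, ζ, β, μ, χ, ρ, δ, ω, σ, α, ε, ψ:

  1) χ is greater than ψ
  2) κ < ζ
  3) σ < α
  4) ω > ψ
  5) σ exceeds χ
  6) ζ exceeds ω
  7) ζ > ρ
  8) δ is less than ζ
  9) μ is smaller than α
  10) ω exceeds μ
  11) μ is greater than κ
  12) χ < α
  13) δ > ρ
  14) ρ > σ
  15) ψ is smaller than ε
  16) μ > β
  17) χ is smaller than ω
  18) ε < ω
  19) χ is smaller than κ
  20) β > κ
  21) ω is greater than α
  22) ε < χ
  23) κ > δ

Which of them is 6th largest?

Chaining the given pairs: ψ < ε < χ < σ < ρ < δ < κ < β < μ < α < ω < ζ.
The 6th largest is κ.

κ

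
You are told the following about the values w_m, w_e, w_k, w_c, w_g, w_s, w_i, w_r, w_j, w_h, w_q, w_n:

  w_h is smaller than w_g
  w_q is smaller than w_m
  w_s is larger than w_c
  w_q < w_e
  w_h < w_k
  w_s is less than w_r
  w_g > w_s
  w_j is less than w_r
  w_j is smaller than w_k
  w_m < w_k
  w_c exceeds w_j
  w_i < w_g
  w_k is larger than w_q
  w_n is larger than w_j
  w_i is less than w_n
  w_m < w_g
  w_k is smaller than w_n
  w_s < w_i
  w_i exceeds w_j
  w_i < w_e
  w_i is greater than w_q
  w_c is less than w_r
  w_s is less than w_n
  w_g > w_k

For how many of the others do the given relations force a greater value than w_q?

From w_q the given relations immediately reach w_m, w_i, w_k, w_e.
From those, w_g, w_n — 6 in total.
Nothing else is reachable above w_q; 6 in all.

6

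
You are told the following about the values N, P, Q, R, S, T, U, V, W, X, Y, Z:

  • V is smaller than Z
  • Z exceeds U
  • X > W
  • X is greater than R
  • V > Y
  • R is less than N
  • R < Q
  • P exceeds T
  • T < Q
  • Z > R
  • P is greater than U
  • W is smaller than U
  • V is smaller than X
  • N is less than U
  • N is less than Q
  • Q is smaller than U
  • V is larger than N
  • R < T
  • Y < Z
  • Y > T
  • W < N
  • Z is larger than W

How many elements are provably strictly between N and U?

1

Chaining upward from N reaches: Q, V, P, X, Z.
Chaining downward from U reaches: W, R, T, Q.
Strictly between N and U are those in both lists: Q — 1 element.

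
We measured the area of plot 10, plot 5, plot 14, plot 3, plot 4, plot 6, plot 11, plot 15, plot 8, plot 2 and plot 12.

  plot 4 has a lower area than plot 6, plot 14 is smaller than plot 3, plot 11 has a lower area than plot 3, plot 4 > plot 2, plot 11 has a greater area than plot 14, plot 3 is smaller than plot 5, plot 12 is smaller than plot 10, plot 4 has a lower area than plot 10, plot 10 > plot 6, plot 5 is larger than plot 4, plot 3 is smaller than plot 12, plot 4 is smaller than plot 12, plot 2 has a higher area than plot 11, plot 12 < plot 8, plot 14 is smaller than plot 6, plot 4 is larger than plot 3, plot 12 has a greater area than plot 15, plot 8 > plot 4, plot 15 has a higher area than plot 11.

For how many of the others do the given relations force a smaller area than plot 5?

5

From plot 5 the given relations immediately reach plot 3, plot 4.
From those, plot 14, plot 11, plot 2 — 5 in total.
No other element is forced below plot 5 by the given relations, so the count is 5.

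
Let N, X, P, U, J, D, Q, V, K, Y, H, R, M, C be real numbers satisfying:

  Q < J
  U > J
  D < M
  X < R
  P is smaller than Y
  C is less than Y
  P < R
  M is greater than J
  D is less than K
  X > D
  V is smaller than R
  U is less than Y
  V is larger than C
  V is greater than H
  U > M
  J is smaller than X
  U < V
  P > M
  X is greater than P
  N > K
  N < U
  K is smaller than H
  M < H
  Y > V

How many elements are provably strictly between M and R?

5

Chaining upward from M reaches: P, U, X, H, V, Y.
Chaining downward from R reaches: Q, D, C, J, K, N, P, U, X, H, V.
Strictly between M and R are those in both lists: P, U, X, H, V — 5 elements.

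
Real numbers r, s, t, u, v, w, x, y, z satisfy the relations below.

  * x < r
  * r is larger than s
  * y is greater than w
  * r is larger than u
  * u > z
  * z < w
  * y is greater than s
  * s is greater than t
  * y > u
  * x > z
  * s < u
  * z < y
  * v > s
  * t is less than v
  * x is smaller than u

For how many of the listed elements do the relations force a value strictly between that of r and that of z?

2

The relations place z below r. An element lies strictly between them when it is forced above z and also forced below r.
Above z: {x, u, w, y}. Below r: {t, s, x, u}.
Intersection: {x, u} — 2.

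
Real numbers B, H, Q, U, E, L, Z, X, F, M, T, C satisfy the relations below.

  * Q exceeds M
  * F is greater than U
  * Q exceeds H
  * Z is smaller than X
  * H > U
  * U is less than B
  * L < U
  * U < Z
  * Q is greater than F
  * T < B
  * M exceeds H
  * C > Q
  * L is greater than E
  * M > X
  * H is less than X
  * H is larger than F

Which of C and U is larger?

C

Link the given pairs in sequence: U < F; F < H; H < M; M < Q; Q < C.
Together: U < F < H < M < Q < C.
So U < C; C is the larger of the two.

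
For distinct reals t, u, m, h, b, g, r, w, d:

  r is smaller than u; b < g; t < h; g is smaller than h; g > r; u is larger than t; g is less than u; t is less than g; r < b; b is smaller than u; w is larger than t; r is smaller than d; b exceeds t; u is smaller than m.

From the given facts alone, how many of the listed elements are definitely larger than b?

Directly above b: g, u.
One step further: m, h (4 so far).
Nothing else is reachable above b; 4 in all.

4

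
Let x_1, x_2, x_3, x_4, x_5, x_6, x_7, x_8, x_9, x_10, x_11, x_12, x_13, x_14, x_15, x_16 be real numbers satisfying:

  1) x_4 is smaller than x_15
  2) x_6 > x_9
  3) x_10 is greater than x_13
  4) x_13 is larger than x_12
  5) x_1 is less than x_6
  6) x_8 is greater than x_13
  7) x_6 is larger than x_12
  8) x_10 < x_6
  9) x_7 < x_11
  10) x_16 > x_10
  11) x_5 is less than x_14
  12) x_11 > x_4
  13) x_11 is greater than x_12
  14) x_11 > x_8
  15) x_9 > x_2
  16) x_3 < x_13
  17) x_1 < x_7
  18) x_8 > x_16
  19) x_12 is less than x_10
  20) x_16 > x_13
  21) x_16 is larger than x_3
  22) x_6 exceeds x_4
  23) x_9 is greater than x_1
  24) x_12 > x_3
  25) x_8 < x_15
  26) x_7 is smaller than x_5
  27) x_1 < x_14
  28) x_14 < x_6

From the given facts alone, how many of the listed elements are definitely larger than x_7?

4

The elements the relations force above x_7 are x_5, x_14, x_11, x_6 — no chain reaches any other.
That is 4.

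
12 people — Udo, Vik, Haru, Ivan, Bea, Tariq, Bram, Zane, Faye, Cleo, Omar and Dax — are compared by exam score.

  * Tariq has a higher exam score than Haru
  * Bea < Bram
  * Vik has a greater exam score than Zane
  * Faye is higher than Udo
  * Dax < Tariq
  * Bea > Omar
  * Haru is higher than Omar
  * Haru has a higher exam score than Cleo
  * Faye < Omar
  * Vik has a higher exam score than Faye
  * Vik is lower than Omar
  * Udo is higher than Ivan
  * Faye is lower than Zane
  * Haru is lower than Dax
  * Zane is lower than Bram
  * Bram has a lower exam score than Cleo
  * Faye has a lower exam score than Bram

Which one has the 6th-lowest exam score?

Omar

Chaining the given pairs: Ivan < Udo < Faye < Zane < Vik < Omar < Bea < Bram < Cleo < Haru < Dax < Tariq.
The 6th smallest is Omar.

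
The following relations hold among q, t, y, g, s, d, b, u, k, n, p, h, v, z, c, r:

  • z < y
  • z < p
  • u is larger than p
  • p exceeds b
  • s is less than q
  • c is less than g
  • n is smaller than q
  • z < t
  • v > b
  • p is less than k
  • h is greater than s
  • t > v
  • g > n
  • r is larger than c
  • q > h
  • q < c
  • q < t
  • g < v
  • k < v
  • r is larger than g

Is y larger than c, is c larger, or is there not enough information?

Following every chain through c: above c we get g, v, r, t; below c we get s, h, n, q.
y is not reached, and no chain runs the other way from y to c.
So the given relations leave the order of c and y undetermined.

undetermined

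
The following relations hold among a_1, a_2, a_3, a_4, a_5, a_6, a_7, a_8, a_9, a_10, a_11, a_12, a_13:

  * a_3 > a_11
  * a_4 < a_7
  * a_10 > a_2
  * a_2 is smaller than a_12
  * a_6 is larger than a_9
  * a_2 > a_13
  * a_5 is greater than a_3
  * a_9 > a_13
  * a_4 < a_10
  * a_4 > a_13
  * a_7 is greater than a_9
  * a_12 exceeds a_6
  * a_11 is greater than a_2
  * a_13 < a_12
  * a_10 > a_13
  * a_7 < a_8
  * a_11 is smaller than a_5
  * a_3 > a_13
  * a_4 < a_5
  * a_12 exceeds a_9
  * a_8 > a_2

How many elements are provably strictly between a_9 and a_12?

The relations place a_9 below a_12. An element lies strictly between them when it is forced above a_9 and also forced below a_12.
Above a_9: {a_6, a_7, a_8}. Below a_12: {a_13, a_2, a_6}.
Intersection: {a_6} — 1.

1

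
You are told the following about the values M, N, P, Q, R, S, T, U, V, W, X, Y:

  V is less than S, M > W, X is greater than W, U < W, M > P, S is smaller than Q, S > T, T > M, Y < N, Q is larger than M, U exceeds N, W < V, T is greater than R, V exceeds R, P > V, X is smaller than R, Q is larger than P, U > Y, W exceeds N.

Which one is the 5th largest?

The consecutive relations fix a unique order: Y < N < U < W < X < R < V < P < M < T < S < Q.
Counting 5 from the largest end gives P.

P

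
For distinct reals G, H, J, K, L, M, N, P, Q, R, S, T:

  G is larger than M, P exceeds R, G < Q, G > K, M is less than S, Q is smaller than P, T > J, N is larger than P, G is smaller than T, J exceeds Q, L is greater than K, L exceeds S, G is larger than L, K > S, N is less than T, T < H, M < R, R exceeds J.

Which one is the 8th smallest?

R

Piecing the relations together gives one ordering: M < S < K < L < G < Q < J < R < P < N < T < H.
Counting 8 from the smallest end gives R.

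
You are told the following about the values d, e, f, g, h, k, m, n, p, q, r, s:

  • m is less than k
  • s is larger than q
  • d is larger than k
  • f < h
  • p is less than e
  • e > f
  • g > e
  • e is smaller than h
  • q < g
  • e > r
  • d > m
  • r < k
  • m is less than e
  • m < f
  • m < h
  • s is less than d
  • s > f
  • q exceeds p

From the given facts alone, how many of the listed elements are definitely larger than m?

The elements the relations force above m are f, e, k, s, h, d, g — no chain reaches any other.
That is 7.

7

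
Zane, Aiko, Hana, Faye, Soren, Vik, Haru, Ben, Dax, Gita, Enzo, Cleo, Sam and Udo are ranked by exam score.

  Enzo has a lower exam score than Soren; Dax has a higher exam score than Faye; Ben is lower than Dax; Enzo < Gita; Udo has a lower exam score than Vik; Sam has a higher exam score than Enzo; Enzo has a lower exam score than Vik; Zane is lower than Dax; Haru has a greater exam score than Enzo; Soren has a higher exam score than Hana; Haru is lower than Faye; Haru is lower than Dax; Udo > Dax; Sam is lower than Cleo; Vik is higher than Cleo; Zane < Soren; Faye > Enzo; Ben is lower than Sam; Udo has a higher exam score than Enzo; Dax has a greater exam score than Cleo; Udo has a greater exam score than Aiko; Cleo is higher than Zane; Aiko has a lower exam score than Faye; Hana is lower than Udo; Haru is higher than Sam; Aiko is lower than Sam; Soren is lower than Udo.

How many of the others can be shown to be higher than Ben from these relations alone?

Directly above Ben: Sam, Dax.
One step further: Haru, Cleo, Udo (5 so far).
One step further: Faye, Vik (7 so far).
Nothing else is reachable above Ben; 7 in all.

7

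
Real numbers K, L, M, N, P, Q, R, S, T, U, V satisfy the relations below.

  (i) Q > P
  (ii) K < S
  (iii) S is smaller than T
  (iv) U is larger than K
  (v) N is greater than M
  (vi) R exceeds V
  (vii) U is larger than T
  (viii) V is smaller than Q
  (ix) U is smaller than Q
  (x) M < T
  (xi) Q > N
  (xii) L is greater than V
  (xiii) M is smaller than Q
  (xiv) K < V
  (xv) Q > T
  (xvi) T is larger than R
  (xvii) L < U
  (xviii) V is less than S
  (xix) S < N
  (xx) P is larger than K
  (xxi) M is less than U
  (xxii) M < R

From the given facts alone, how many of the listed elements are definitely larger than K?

From K the given relations immediately reach V, S, P, U.
From those, R, T, L, N, Q — 9 in total.
Nothing else is reachable above K; 9 in all.

9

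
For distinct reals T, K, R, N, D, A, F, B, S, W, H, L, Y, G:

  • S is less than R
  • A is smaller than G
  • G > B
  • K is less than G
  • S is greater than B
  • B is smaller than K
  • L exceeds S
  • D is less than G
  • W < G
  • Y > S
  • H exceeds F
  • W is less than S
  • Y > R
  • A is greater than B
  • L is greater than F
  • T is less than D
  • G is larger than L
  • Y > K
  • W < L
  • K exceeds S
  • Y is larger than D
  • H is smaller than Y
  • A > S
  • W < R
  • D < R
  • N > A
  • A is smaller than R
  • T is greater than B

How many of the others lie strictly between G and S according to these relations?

The relations place S below G. An element lies strictly between them when it is forced above S and also forced below G.
Above S: {L, K, A, R, Y, N}. Below G: {B, W, T, D, F, L, K, A}.
Intersection: {L, K, A} — 3.

3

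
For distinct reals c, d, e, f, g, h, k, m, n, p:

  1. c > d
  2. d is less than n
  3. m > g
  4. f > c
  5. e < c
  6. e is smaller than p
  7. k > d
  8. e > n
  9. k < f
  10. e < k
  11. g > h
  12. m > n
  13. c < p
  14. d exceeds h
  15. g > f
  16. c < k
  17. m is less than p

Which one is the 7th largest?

e

The consecutive relations fix a unique order: h < d < n < e < c < k < f < g < m < p.
The 7th largest is e.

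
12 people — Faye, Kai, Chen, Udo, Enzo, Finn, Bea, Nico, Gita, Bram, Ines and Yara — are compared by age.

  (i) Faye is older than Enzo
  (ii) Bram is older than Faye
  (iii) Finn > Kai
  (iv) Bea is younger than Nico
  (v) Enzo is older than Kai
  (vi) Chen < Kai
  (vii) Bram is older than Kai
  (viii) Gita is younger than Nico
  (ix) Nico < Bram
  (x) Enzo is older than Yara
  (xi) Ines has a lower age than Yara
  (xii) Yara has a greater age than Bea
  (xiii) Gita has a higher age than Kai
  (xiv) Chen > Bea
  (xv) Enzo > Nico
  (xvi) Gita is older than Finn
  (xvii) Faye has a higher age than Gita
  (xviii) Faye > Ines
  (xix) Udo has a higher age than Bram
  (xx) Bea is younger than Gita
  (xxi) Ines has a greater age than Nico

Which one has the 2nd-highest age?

Chaining the given pairs: Bea < Chen < Kai < Finn < Gita < Nico < Ines < Yara < Enzo < Faye < Bram < Udo.
Counting 2 from the largest end gives Bram.

Bram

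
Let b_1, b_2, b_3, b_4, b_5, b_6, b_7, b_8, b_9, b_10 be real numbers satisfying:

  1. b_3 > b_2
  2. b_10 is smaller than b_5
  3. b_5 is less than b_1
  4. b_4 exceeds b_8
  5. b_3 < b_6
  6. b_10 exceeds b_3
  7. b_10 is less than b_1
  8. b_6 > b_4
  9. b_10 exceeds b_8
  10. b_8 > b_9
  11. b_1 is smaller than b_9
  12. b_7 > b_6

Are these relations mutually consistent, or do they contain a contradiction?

We have b_8 < b_10 stated directly, yet also b_10 < b_5 < b_1 < b_9 < b_8 by chaining the others — so b_10 < b_8. Contradiction.

inconsistent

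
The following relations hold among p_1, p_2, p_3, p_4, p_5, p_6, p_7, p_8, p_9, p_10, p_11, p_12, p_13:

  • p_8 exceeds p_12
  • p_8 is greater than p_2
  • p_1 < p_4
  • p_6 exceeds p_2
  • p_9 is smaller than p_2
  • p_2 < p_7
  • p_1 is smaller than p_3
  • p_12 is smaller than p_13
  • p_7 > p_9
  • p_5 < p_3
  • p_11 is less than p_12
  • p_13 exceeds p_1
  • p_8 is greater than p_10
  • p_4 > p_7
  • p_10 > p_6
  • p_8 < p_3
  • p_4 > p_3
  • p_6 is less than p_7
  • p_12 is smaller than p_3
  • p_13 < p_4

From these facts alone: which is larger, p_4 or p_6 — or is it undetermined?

p_6 < p_10 and p_10 < p_8 give p_6 < p_8.
With p_8 < p_3: p_6 < p_10 < p_8 < p_3.
With p_3 < p_4: p_6 < p_10 < p_8 < p_3 < p_4.
So p_4 is larger.

p_4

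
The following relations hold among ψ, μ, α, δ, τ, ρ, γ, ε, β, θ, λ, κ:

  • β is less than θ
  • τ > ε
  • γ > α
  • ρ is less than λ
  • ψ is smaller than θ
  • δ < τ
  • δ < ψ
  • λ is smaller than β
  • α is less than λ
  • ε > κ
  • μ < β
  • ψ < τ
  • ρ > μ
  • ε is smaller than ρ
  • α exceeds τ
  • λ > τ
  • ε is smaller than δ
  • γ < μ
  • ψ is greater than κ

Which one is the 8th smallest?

μ

Chaining the given pairs: κ < ε < δ < ψ < τ < α < γ < μ < ρ < λ < β < θ.
The 8th smallest is μ.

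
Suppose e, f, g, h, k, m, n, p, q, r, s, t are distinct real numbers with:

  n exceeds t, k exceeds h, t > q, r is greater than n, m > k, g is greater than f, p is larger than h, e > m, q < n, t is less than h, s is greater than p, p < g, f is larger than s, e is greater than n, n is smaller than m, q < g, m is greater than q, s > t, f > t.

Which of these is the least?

t is not least since q < t; h is not least since t < h; n is not least since t < n; r is not least since n < r; p is not least since h < p; k is not least since h < k; s is not least since p < s; m is not least since q < m; f is not least since t < f; g is not least since p < g; e is not least since m < e.
Only q has nothing below it, so q is the least.

q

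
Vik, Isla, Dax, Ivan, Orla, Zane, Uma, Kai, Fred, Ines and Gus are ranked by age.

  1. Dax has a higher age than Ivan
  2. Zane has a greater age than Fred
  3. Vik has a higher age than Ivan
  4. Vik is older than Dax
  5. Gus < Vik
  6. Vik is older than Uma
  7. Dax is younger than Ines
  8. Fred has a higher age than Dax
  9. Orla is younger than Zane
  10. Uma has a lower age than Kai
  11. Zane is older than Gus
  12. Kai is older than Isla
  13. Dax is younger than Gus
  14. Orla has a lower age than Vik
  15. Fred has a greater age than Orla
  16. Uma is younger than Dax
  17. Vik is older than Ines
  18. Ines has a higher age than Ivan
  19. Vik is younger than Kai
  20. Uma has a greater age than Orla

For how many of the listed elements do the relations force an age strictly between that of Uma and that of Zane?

3

The relations place Uma below Zane. An element lies strictly between them when it is forced above Uma and also forced below Zane.
Above Uma: {Dax, Fred, Gus, Ines, Vik, Kai}. Below Zane: {Ivan, Orla, Dax, Fred, Gus}.
Intersection: {Dax, Fred, Gus} — 3.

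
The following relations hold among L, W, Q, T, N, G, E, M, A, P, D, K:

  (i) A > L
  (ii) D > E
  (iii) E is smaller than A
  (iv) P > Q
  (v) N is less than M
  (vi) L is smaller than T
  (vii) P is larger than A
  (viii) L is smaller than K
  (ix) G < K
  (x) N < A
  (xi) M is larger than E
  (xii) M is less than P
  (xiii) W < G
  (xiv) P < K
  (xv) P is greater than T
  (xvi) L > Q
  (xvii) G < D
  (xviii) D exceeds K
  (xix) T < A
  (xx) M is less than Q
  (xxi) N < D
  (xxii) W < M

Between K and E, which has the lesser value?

E

Chaining the given relations: E < M < Q < L < T < A < P < K.
So E < K; E is the smaller of the two.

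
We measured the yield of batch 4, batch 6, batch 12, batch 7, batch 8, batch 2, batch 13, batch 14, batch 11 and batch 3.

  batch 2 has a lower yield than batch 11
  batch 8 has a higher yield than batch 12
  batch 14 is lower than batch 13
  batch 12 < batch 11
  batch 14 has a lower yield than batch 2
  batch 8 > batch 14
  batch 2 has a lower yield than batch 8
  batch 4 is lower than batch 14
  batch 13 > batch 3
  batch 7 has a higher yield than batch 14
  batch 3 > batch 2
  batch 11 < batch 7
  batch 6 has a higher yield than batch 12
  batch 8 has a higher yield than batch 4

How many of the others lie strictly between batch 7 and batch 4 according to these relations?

The relations place batch 4 below batch 7. An element lies strictly between them when it is forced above batch 4 and also forced below batch 7.
Above batch 4: {batch 14, batch 2, batch 11, batch 3, batch 8, batch 13}. Below batch 7: {batch 12, batch 14, batch 2, batch 11}.
Intersection: {batch 14, batch 2, batch 11} — 3.

3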